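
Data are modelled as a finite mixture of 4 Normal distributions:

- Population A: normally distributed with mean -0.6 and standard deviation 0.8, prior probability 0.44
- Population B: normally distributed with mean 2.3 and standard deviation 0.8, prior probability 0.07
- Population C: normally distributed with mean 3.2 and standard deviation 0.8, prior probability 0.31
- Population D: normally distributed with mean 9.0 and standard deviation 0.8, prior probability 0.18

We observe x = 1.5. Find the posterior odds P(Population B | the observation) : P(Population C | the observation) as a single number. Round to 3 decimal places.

Posterior odds = (w_i f_i(x)) / (w_j f_j(x)); the normalising sum cancels.
Component likelihoods at x = 1.5:
  p_A = 0.0159052
  p_B = 0.302463
  p_C = 0.0521512
  p_D = 4.09839e-20
Posterior odds = (w_B·p_B) / (w_C·p_C) = (0.07·0.302463) / (0.31·0.0521512) = 0.0211724 / 0.0161669 ≈ 1.310

1.310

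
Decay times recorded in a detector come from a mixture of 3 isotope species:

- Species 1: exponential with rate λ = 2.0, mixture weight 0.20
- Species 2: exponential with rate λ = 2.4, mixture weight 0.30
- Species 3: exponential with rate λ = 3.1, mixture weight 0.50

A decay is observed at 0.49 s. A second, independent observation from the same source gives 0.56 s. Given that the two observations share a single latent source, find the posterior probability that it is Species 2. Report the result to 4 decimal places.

Apply Bayes' rule: the posterior for each component is proportional to its prior times its likelihood at x.
Since both observations come from the same component, the likelihood for component k is f_k(x₁)·f_k(x₂).
  f_1 = [0.750622] × [0.65256] = 0.489826
  f_2 = [0.740425] × [0.625921] = 0.463447
  f_3 = [0.678685] × [0.546294] = 0.370762
Weight by the priors:
  w_1·f_1 = 0.20 × 0.489826 = 0.0979651
  w_2·f_2 = 0.30 × 0.463447 = 0.139034
  w_3·f_3 = 0.50 × 0.370762 = 0.185381
Normaliser: 0.0979651 + 0.139034 + 0.185381 = 0.42238
P(Species 2 | x) = 0.139034 / 0.42238 ≈ 0.3292

0.3292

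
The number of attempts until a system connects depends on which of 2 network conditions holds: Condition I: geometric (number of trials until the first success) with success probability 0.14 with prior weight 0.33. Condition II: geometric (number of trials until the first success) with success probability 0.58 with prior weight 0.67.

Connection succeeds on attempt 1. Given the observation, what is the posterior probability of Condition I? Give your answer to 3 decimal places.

Posterior ∝ prior × likelihood, so P(k | x) ∝ π_k f_k(x); normalise over all components.
Geometric probabilities:
  f_I = 0.14·(1−0.14)^0 = 0.14·1 = 0.14
  f_II = 0.58·(1−0.58)^0 = 0.58·1 = 0.58
Multiply by the mixture weights:
  π_I·f_I = 0.33 × 0.14 = 0.0462
  π_II·f_II = 0.67 × 0.58 = 0.3886
Denominator: 0.0462 + 0.3886 = 0.4348
Responsibility of Condition I: 0.0462 / 0.4348 ≈ 0.106

0.106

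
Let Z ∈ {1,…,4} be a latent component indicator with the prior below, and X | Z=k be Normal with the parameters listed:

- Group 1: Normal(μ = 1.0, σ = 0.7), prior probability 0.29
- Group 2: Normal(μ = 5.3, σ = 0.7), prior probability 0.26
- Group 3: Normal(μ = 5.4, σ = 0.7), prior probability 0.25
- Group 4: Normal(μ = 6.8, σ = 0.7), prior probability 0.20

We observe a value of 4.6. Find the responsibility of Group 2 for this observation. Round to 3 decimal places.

The responsibility of component k is w_k f_k(x) divided by Σ_j w_j f_j(x).
Evaluate each component's likelihood at the observed value:
  L_1 = 1.02917e-06
  L_2 = 0.345672
  L_3 = 0.296614
  L_4 = 0.00408253
Multiply by the mixture weights:
  w_1·L_1 = 0.29 × 1.02917e-06 = 2.98461e-07
  w_2·L_2 = 0.26 × 0.345672 = 0.0898748
  w_3·L_3 = 0.25 × 0.296614 = 0.0741534
  w_4·L_4 = 0.20 × 0.00408253 = 0.000816505
Sum: 2.98461e-07 + 0.0898748 + 0.0741534 + 0.000816505 = 0.164845
P(Group 2 | x) ≈ 0.545

0.545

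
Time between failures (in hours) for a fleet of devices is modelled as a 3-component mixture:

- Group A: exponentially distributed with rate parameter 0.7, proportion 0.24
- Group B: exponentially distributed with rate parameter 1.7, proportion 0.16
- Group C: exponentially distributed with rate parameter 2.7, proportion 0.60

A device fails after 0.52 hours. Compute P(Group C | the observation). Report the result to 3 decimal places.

The responsibility of component k is π_k f_k(x) divided by Σ_j π_j f_j(x).
Exponential densities:
  f_A = 0.7·e^(−0.7·0.52) = 0.7·e^(−0.3640) = 0.486424
  f_B = 1.7·e^(−1.7·0.52) = 1.7·e^(−0.8840) = 0.702316
  f_C = 2.7·e^(−2.7·0.52) = 2.7·e^(−1.4040) = 0.663154
Multiply by the mixture weights:
  π_A·f_A = 0.24 × 0.486424 = 0.116742
  π_B·f_B = 0.16 × 0.702316 = 0.112371
  π_C·f_C = 0.60 × 0.663154 = 0.397892
Sum: 0.116742 + 0.112371 + 0.397892 = 0.627005
So the posterior for Group C is 0.397892 / 0.627005 ≈ 0.635.

0.635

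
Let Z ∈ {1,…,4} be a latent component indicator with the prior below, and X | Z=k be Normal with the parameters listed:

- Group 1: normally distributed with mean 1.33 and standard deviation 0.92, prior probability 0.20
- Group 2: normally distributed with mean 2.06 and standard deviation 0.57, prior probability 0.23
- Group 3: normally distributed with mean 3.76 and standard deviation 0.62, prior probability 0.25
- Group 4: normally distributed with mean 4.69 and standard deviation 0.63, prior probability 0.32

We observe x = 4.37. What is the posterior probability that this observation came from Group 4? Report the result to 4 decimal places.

Apply Bayes' rule: the posterior for each component is proportional to its prior times its likelihood at x.
Normal densities:
  p_1 = 0.00184567
  p_2 = 0.000189954
  p_3 = 0.39657
  p_4 = 0.556603
Unnormalised posteriors:
  π_1·p_1 = 0.20 × 0.00184567 = 0.000369134
  π_2·p_2 = 0.23 × 0.000189954 = 4.36893e-05
  π_3·p_3 = 0.25 × 0.39657 = 0.0991424
  π_4·p_4 = 0.32 × 0.556603 = 0.178113
Normaliser: 0.000369134 + 4.36893e-05 + 0.0991424 + 0.178113 = 0.277668
Responsibility of Group 4: 0.178113 / 0.277668 ≈ 0.6415

0.6415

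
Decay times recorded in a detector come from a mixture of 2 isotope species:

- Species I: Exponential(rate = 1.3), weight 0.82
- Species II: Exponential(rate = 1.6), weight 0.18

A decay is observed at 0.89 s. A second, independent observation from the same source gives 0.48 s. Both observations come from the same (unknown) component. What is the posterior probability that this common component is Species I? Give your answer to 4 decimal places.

0.8194

Posterior ∝ prior × likelihood, so P(k | x) ∝ π_k f_k(x); normalise over all components.
Since both observations come from the same component, the likelihood for component k is f_k(x₁)·f_k(x₂).
  f_I = [0.408756] × [0.696536] = 0.284714
  f_II = [0.385199] × [0.742304] = 0.285934
Weight by the priors:
  π_I·f_I = 0.82 × 0.284714 = 0.233465
  π_II·f_II = 0.18 × 0.285934 = 0.0514682
Denominator: 0.233465 + 0.0514682 = 0.284933
P(Species I | x₁, x₂) = 0.233465 / 0.284933 ≈ 0.8194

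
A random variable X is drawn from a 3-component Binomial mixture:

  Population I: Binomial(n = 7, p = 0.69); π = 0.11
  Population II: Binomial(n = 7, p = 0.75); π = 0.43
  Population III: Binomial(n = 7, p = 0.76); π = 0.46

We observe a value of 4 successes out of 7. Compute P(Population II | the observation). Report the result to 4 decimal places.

0.4260

By Bayes' theorem, P(k | x) = π_k f_k(x) / Σ_j π_j f_j(x).
Binomial probabilities:
  L_I = C(7,4)·0.69^4·0.31^3 = 35·0.226671·0.029791 = 0.236347
  L_II = C(7,4)·0.75^4·0.25^3 = 35·0.316406·0.015625 = 0.173035
  L_III = C(7,4)·0.76^4·0.24^3 = 35·0.333622·0.013824 = 0.16142
Unnormalised posteriors:
  π_I·L_I = 0.11 × 0.236347 = 0.0259981
  π_II·L_II = 0.43 × 0.173035 = 0.0744049
  π_III·L_III = 0.46 × 0.16142 = 0.074253
Sum: 0.0259981 + 0.0744049 + 0.074253 = 0.174656
So the posterior for Population II is 0.0744049 / 0.174656 ≈ 0.4260.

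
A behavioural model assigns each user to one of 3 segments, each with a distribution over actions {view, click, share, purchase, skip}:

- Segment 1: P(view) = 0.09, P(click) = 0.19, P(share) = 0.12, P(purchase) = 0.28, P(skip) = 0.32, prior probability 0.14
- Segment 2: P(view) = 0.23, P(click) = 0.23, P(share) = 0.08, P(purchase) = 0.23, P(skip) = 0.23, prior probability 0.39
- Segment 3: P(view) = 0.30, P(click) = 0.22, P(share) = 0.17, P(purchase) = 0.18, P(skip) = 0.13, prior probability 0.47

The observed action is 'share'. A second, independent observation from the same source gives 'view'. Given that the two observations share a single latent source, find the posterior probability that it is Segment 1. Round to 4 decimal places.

Apply Bayes' rule: the posterior for each component is proportional to its prior times its likelihood at x.
Since both observations come from the same component, the likelihood for component k is f_k(x₁)·f_k(x₂).
  f_1 = [0.12] × [0.09] = 0.0108
  f_2 = [0.08] × [0.23] = 0.0184
  f_3 = [0.17] × [0.3] = 0.051
Multiply by the mixture weights:
  π_1·f_1 = 0.14 × 0.0108 = 0.001512
  π_2·f_2 = 0.39 × 0.0184 = 0.007176
  π_3·f_3 = 0.47 × 0.051 = 0.02397
Marginal: 0.001512 + 0.007176 + 0.02397 = 0.032658
So the posterior for Segment 1 is 0.001512 / 0.032658 ≈ 0.0463.

0.0463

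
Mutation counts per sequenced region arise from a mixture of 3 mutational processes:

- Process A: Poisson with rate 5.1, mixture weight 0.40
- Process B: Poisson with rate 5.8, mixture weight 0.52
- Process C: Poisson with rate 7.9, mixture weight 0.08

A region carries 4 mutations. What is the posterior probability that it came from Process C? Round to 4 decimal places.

The responsibility of component k is P(Z=k) f_k(x) divided by Σ_j P(Z=j) f_j(x).
Poisson probabilities:
  p_A = 0.171857
  p_B = 0.142755
  p_C = 0.0601687
Unnormalised posteriors:
  P(Z=A)·p_A = 0.40 × 0.171857 = 0.0687429
  P(Z=B)·p_B = 0.52 × 0.142755 = 0.0742328
  P(Z=C)·p_C = 0.08 × 0.0601687 = 0.0048135
Normaliser: 0.0687429 + 0.0742328 + 0.0048135 = 0.147789
So the posterior for Process C is 0.0048135 / 0.147789 ≈ 0.0326.

0.0326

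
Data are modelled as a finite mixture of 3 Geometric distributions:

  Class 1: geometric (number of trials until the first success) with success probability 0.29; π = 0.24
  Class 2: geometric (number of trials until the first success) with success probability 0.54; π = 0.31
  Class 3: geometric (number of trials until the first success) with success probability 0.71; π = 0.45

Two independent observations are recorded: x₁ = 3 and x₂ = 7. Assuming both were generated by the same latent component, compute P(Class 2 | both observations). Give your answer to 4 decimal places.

0.1211

Posterior ∝ prior × likelihood, so P(k | x) ∝ w_k f_k(x); normalise over all components.
Since both observations come from the same component, the likelihood for component k is f_k(x₁)·f_k(x₂).
  p_1 = [0.29·(1−0.29)^2 = 0.29·0.5041 = 0.146189] × [0.0371491] = 0.00543079
  p_2 = [0.54·(1−0.54)^2 = 0.54·0.2116 = 0.114264] × [0.00511612] = 0.000584588
  p_3 = [0.71·(1−0.71)^2 = 0.71·0.0841 = 0.059711] × [0.000422325] = 2.52174e-05
Weight by the priors:
  w_1·p_1 = 0.24 × 0.00543079 = 0.00130339
  w_2·p_2 = 0.31 × 0.000584588 = 0.000181222
  w_3·p_3 = 0.45 × 2.52174e-05 = 1.13478e-05
Denominator: 0.00130339 + 0.000181222 + 1.13478e-05 = 0.00149596
So the posterior for Class 2 is 0.000181222 / 0.00149596 ≈ 0.1211.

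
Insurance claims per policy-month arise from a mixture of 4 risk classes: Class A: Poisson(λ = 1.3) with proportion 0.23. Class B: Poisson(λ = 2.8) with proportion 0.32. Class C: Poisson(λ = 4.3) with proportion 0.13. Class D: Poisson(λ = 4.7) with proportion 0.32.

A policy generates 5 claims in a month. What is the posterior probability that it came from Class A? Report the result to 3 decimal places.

The responsibility of component k is π_k f_k(x) divided by Σ_j π_j f_j(x).
Component likelihoods at x = 5 claims:
  p_A = 0.00843243
  p_B = 0.0872136
  p_C = 0.166224
  p_D = 0.17383
Prior × likelihood for each component:
  π_A·p_A = 0.23 × 0.00843243 = 0.00193946
  π_B·p_B = 0.32 × 0.0872136 = 0.0279084
  π_C·p_C = 0.13 × 0.166224 = 0.0216092
  π_D·p_D = 0.32 × 0.17383 = 0.0556255
Marginal: 0.00193946 + 0.0279084 + 0.0216092 + 0.0556255 = 0.107082
Responsibility of Class A: 0.00193946 / 0.107082 ≈ 0.018

0.018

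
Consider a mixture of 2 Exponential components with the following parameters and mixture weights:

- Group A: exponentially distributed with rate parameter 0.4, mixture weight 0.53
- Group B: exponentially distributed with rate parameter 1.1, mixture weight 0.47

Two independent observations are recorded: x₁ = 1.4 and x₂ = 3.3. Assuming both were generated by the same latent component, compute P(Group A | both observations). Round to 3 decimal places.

The responsibility of component k is w_k f_k(x) divided by Σ_j w_j f_j(x).
Since both observations come from the same component, the likelihood for component k is f_k(x₁)·f_k(x₂).
  p_A = [0.4·e^(−0.4·1.4) = 0.4·e^(−0.5600) = 0.228484] × [0.106854] = 0.0244144
  p_B = [1.1·e^(−1.1·1.4) = 1.1·e^(−1.5400) = 0.235819] × [0.0291678] = 0.00687833
Multiply by the mixture weights:
  w_A·p_A = 0.53 × 0.0244144 = 0.0129396
  w_B·p_B = 0.47 × 0.00687833 = 0.00323281
Marginal: 0.0129396 + 0.00323281 = 0.0161725
So the posterior for Group A is 0.0129396 / 0.0161725 ≈ 0.800.

0.800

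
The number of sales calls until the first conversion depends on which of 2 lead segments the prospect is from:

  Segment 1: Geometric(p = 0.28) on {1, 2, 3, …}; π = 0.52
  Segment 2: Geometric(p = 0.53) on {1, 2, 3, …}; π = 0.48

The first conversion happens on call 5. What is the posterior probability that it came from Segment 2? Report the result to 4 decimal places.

P(component k | x) = P(Z=k)·f_k(x) / marginal(x), where marginal(x) = Σ_j P(Z=j)·f_j(x).
Component likelihoods at x = 5:
  L_1 = 0.28·(1−0.28)^4 = 0.28·0.268739 = 0.0752468
  L_2 = 0.53·(1−0.53)^4 = 0.53·0.0487968 = 0.0258623
Unnormalised posteriors:
  P(Z=1)·L_1 = 0.52 × 0.0752468 = 0.0391283
  P(Z=2)·L_2 = 0.48 × 0.0258623 = 0.0124139
Marginal: 0.0391283 + 0.0124139 = 0.0515422
So the posterior for Segment 2 is 0.0124139 / 0.0515422 ≈ 0.2408.

0.2408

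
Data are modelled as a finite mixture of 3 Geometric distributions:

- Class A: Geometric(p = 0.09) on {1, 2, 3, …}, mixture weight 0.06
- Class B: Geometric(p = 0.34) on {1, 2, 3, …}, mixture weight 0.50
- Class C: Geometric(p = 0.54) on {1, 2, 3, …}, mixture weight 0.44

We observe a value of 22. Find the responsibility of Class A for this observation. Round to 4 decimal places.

0.9643

The responsibility of component k is P(Z=k) f_k(x) divided by Σ_j P(Z=j) f_j(x).
Geometric probabilities:
  p_A = 0.0124197
  p_B = 5.51952e-05
  p_C = 4.47001e-08
Prior × likelihood for each component:
  P(Z=A)·p_A = 0.06 × 0.0124197 = 0.000745183
  P(Z=B)·p_B = 0.50 × 5.51952e-05 = 2.75976e-05
  P(Z=C)·p_C = 0.44 × 4.47001e-08 = 1.9668e-08
Normaliser: 0.000745183 + 2.75976e-05 + 1.9668e-08 = 0.0007728
Responsibility of Class A: 0.000745183 / 0.0007728 ≈ 0.9643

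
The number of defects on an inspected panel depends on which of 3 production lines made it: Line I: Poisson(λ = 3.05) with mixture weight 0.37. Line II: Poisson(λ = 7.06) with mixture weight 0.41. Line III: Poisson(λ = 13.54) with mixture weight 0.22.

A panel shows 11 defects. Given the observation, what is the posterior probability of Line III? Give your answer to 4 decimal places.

0.5140

The responsibility of component k is π_k f_k(x) divided by Σ_j π_j f_j(x).
Evaluate each component's likelihood at the observed value:
  f_I = 0.000252083
  f_II = 0.046728
  f_III = 0.0925342
Unnormalised posteriors:
  π_I·f_I = 0.37 × 0.000252083 = 9.32709e-05
  π_II·f_II = 0.41 × 0.046728 = 0.0191585
  π_III·f_III = 0.22 × 0.0925342 = 0.0203575
Denominator: 9.32709e-05 + 0.0191585 + 0.0203575 = 0.0396093
P(Line III | data) ≈ 0.5140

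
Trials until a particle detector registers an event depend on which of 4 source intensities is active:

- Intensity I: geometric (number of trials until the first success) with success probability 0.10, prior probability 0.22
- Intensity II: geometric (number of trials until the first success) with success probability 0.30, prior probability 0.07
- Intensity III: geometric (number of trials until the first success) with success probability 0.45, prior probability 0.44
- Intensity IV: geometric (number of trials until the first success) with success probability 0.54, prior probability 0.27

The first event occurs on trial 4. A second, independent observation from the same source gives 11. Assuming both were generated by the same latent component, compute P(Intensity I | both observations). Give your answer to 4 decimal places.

0.8459

P(component k | x) = w_k·f_k(x) / marginal(x), where marginal(x) = Σ_j w_j·f_j(x).
Since both observations come from the same component, the likelihood for component k is f_k(x₁)·f_k(x₂).
  L_I = [0.0729] × [0.0348678] = 0.00254187
  L_II = [0.1029] × [0.00847426] = 0.000872001
  L_III = [0.0748688] × [0.00113983] = 8.53375e-05
  L_IV = [0.0525614] × [0.000229072] = 1.20404e-05
Weight by the priors:
  w_I·L_I = 0.22 × 0.00254187 = 0.00055921
  w_II·L_II = 0.07 × 0.000872001 = 6.10401e-05
  w_III·L_III = 0.44 × 8.53375e-05 = 3.75485e-05
  w_IV·L_IV = 0.27 × 1.20404e-05 = 3.2509e-06
Marginal: 0.00055921 + 6.10401e-05 + 3.75485e-05 + 3.2509e-06 = 0.00066105
Responsibility of Intensity I: 0.00055921 / 0.00066105 ≈ 0.8459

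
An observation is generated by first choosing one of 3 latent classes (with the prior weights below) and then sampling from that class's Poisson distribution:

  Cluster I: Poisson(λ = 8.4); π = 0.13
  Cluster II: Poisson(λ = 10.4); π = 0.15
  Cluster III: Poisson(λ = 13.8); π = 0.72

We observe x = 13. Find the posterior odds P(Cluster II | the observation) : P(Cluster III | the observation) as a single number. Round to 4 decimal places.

Since P(k|x) ∝ P(Z=k) f_k(x), the posterior odds are P(Z=i) f_i(x) / (P(Z=j) f_j(x)).
Evaluate each component's likelihood at the observed value:
  f_I = e^(−8.4)·8.4^13/13! = 0.0374349
  f_II = e^(−10.4)·10.4^13/13! = 0.0813749
  f_III = e^(−13.8)·13.8^13/13! = 0.10737
Odds = (0.15/0.72) × (0.0813749/0.10737) = 0.208333 × 0.757891 ≈ 0.1579

0.1579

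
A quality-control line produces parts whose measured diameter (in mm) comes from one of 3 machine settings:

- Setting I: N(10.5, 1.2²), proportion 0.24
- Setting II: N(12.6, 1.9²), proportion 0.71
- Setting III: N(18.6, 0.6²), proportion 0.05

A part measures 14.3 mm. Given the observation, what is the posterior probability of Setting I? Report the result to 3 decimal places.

Posterior ∝ prior × likelihood, so P(k | x) ∝ π_k f_k(x); normalise over all components.
Component likelihoods at x = 14.3 mm:
  L_I = 0.00220915
  L_II = 0.140708
  L_III = 4.67558e-12
Unnormalised posteriors:
  π_I·L_I = 0.24 × 0.00220915 = 0.000530195
  π_II·L_II = 0.71 × 0.140708 = 0.0999026
  π_III·L_III = 0.05 × 4.67558e-12 = 2.33779e-13
Denominator: 0.000530195 + 0.0999026 + 2.33779e-13 = 0.100433
P(Setting I | data) ≈ 0.005

0.005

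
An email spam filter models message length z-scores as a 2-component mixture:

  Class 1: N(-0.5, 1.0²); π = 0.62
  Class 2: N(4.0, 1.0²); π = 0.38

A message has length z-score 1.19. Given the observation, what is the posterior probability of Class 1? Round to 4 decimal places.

0.9530

The responsibility of component k is w_k f_k(x) divided by Σ_j w_j f_j(x).
Evaluate each component's likelihood at the observed value:
  p_1 = (1/(1.0·√(2π)))·exp(−(1.19−-0.5)²/(2·1.0²)) = 0.398942·exp(-1.42805) = 0.0956568
  p_2 = (1/(1.0·√(2π)))·exp(−(1.19−4.0)²/(2·1.0²)) = 0.398942·exp(-3.94805) = 0.00769651
Multiply by the mixture weights:
  w_1·p_1 = 0.62 × 0.0956568 = 0.0593072
  w_2·p_2 = 0.38 × 0.00769651 = 0.00292467
Sum: 0.0593072 + 0.00292467 = 0.0622319
So the posterior for Class 1 is 0.0593072 / 0.0622319 ≈ 0.9530.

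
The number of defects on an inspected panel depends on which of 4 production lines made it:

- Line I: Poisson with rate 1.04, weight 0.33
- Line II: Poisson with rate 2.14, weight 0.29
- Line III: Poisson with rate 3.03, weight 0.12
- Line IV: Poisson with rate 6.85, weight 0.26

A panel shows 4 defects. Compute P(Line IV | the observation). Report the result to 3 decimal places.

Posterior ∝ prior × likelihood, so P(k | x) ∝ π_k f_k(x); normalise over all components.
Poisson probabilities:
  f_I = e^(−1.04)·1.04^4/4! = 0.0172288
  f_II = e^(−2.14)·2.14^4/4! = 0.102814
  f_III = e^(−3.03)·3.03^4/4! = 0.169686
  f_IV = e^(−6.85)·6.85^4/4! = 0.0971927
Multiply by the mixture weights:
  π_I·f_I = 0.33 × 0.0172288 = 0.00568551
  π_II·f_II = 0.29 × 0.102814 = 0.0298162
  π_III·f_III = 0.12 × 0.169686 = 0.0203624
  π_IV·f_IV = 0.26 × 0.0971927 = 0.0252701
Sum: 0.00568551 + 0.0298162 + 0.0203624 + 0.0252701 = 0.0811342
P(Line IV | x) = 0.0252701 / 0.0811342 ≈ 0.311

0.311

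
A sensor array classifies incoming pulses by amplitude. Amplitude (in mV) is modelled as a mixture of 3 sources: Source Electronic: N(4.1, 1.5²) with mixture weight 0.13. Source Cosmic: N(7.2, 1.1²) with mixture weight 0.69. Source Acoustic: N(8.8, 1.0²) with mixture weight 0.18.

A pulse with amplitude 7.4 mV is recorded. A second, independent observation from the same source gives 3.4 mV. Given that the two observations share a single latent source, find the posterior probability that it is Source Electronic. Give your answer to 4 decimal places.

Posterior ∝ prior × likelihood, so P(k | x) ∝ w_k f_k(x); normalise over all components.
Since both observations come from the same component, the likelihood for component k is f_k(x₁)·f_k(x₂).
  p_Electronic = [0.0236497] × [0.238522] = 0.00564099
  p_Cosmic = [0.356729] × [0.000929196] = 0.000331472
  p_Acoustic = [0.149727] × [1.85736e-07] = 2.78098e-08
Unnormalised posteriors:
  w_Electronic·p_Electronic = 0.13 × 0.00564099 = 0.000733328
  w_Cosmic·p_Cosmic = 0.69 × 0.000331472 = 0.000228715
  w_Acoustic·p_Acoustic = 0.18 × 2.78098e-08 = 5.00577e-09
Evidence: 0.000733328 + 0.000228715 + 5.00577e-09 = 0.000962049
So the posterior for Source Electronic is 0.000733328 / 0.000962049 ≈ 0.7623.

0.7623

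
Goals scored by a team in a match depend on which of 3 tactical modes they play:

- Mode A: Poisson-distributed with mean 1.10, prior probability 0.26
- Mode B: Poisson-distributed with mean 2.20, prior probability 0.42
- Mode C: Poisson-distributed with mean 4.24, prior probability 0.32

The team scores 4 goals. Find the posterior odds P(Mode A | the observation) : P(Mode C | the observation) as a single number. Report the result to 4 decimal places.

0.0850

Since P(k|x) ∝ π_k f_k(x), the posterior odds are π_i f_i(x) / (π_j f_j(x)).
Poisson probabilities:
  p_A = e^(−1.10)·1.10^4/4! = 0.0203065
  p_B = e^(−2.20)·2.20^4/4! = 0.108151
  p_C = e^(−4.24)·4.24^4/4! = 0.194019
Odds = (0.26/0.32) × (0.0203065/0.194019) = 0.8125 × 0.104663 ≈ 0.0850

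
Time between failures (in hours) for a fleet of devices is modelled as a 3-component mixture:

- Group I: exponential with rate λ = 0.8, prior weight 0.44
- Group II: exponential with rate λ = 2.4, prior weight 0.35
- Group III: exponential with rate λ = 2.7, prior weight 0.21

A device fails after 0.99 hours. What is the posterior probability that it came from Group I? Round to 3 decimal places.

0.576

Apply Bayes' rule: the posterior for each component is proportional to its prior times its likelihood at x.
Component likelihoods at x = 0.99 hours:
  L_I = 0.8·e^(−0.8·0.99) = 0.8·e^(−0.7920) = 0.36235
  L_II = 2.4·e^(−2.4·0.99) = 2.4·e^(−2.3760) = 0.223012
  L_III = 2.7·e^(−2.7·0.99) = 2.7·e^(−2.6730) = 0.186421
Unnormalised posteriors:
  π_I·L_I = 0.44 × 0.36235 = 0.159434
  π_II·L_II = 0.35 × 0.223012 = 0.0780541
  π_III·L_III = 0.21 × 0.186421 = 0.0391484
Sum: 0.159434 + 0.0780541 + 0.0391484 = 0.276637
P(Group I | data) ≈ 0.576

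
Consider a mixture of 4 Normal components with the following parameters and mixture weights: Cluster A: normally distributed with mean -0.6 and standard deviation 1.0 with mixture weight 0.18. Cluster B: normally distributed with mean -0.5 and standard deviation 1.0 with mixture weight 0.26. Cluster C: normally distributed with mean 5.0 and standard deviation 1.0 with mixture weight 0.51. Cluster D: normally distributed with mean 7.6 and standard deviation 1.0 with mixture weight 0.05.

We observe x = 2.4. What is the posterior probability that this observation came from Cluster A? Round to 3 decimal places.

Posterior ∝ prior × likelihood, so P(k | x) ∝ w_k f_k(x); normalise over all components.
Component likelihoods at x = 2.4:
  f_A = 0.00443185
  f_B = 0.00595253
  f_C = 0.013583
  f_D = 5.36104e-07
Multiply by the mixture weights:
  w_A·f_A = 0.18 × 0.00443185 = 0.000797733
  w_B·f_B = 0.26 × 0.00595253 = 0.00154766
  w_C·f_C = 0.51 × 0.013583 = 0.00692731
  w_D·f_D = 0.05 × 5.36104e-07 = 2.68052e-08
Marginal: 0.000797733 + 0.00154766 + 0.00692731 + 2.68052e-08 = 0.00927273
P(Cluster A | data) ≈ 0.086

0.086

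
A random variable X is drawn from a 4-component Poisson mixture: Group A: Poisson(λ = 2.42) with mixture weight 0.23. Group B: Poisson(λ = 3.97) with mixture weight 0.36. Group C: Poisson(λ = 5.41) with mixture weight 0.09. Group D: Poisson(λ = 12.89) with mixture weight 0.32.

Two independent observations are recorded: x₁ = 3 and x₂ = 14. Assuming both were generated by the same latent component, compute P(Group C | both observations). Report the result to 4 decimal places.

0.2336

Apply Bayes' rule: the posterior for each component is proportional to its prior times its likelihood at x.
Since both observations come from the same component, the likelihood for component k is f_k(x₁)·f_k(x₂).
  f_A = [0.21004] × [2.40998e-07] = 5.06193e-08
  f_B = [0.196821] × [5.2301e-05] = 1.02939e-05
  f_C = [0.118007] × [0.00094367] = 0.00011136
  f_D = [0.000900641] × [0.101176] = 9.11231e-05
Multiply by the mixture weights:
  π_A·f_A = 0.23 × 5.06193e-08 = 1.16424e-08
  π_B·f_B = 0.36 × 1.02939e-05 = 3.70581e-06
  π_C·f_C = 0.09 × 0.00011136 = 1.00224e-05
  π_D·f_D = 0.32 × 9.11231e-05 = 2.91594e-05
Marginal: 1.16424e-08 + 3.70581e-06 + 1.00224e-05 + 2.91594e-05 = 4.28992e-05
P(Group C | x) = 1.00224e-05 / 4.28992e-05 ≈ 0.2336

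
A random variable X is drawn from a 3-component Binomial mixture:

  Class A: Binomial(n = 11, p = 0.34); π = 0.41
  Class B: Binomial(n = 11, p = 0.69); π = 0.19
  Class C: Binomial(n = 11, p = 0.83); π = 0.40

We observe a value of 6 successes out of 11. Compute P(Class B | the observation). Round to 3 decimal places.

0.375

Apply Bayes' rule: the posterior for each component is proportional to its prior times its likelihood at x.
Binomial probabilities:
  f_A = 0.0893789
  f_B = 0.14274
  f_C = 0.0214464
Unnormalised posteriors:
  π_A·f_A = 0.41 × 0.0893789 = 0.0366454
  π_B·f_B = 0.19 × 0.14274 = 0.0271206
  π_C·f_C = 0.40 × 0.0214464 = 0.00857857
Marginal: 0.0366454 + 0.0271206 + 0.00857857 = 0.0723445
P(Class B | x) = 0.0271206 / 0.0723445 ≈ 0.375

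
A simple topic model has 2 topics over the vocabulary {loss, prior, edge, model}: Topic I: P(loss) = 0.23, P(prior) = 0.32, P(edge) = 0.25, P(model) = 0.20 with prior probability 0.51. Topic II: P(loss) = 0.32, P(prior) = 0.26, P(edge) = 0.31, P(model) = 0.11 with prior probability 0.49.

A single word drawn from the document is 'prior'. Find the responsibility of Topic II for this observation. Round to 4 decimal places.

0.4384

Posterior ∝ prior × likelihood, so P(k | x) ∝ w_k f_k(x); normalise over all components.
Component likelihoods at x = 'prior':
  f_I = 0.32
  f_II = 0.26
Unnormalised posteriors:
  w_I·f_I = 0.51 × 0.32 = 0.1632
  w_II·f_II = 0.49 × 0.26 = 0.1274
Normaliser: 0.1632 + 0.1274 = 0.2906
P(Topic II | 'prior') ≈ 0.4384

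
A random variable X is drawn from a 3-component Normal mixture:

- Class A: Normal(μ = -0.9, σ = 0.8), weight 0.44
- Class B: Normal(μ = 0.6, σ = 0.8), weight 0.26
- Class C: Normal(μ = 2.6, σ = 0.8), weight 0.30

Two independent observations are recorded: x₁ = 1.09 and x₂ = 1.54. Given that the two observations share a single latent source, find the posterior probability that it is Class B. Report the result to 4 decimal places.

0.8360

P(component k | x) = π_k·f_k(x) / marginal(x), where marginal(x) = Σ_j π_j·f_j(x).
Since both observations come from the same component, the likelihood for component k is f_k(x₁)·f_k(x₂).
  L_A = [0.0226041] × [0.0047622] = 0.000107645
  L_B = [0.413386] × [0.250047] = 0.103366
  L_C = [0.0839845] × [0.207296] = 0.0174097
Unnormalised posteriors:
  π_A·L_A = 0.44 × 0.000107645 = 4.7364e-05
  π_B·L_B = 0.26 × 0.103366 = 0.0268751
  π_C·L_C = 0.30 × 0.0174097 = 0.0052229
Evidence: 4.7364e-05 + 0.0268751 + 0.0052229 = 0.0321454
Responsibility of Class B: 0.0268751 / 0.0321454 ≈ 0.8360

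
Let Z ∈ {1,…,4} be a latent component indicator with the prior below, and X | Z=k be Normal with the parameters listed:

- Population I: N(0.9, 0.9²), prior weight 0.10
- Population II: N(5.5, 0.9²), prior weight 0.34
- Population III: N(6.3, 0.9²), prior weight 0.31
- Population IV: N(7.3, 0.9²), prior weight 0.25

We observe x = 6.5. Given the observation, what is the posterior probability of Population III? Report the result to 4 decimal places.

By Bayes' theorem, P(k | x) = P(Z=k) f_k(x) / Σ_j P(Z=j) f_j(x).
Evaluate each component's likelihood at the observed value:
  f_I = (1/(0.9·√(2π)))·exp(−(6.5−0.9)²/(2·0.9²)) = 0.443269·exp(-19.35802) = 1.73614e-09
  f_II = (1/(0.9·√(2π)))·exp(−(6.5−5.5)²/(2·0.9²)) = 0.443269·exp(-0.61728) = 0.239103
  f_III = (1/(0.9·√(2π)))·exp(−(6.5−6.3)²/(2·0.9²)) = 0.443269·exp(-0.02469) = 0.432458
  f_IV = (1/(0.9·√(2π)))·exp(−(6.5−7.3)²/(2·0.9²)) = 0.443269·exp(-0.39506) = 0.298603
Weight by the priors:
  P(Z=I)·f_I = 0.10 × 1.73614e-09 = 1.73614e-10
  P(Z=II)·f_II = 0.34 × 0.239103 = 0.0812949
  P(Z=III)·f_III = 0.31 × 0.432458 = 0.134062
  P(Z=IV)·f_IV = 0.25 × 0.298603 = 0.0746508
Sum: 1.73614e-10 + 0.0812949 + 0.134062 + 0.0746508 = 0.290008
P(Population III | data) ≈ 0.4623

0.4623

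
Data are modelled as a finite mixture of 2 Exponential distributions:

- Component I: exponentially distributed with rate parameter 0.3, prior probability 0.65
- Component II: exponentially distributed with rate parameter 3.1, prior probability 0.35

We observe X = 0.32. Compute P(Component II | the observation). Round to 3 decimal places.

0.694

By Bayes' theorem, P(k | x) = w_k f_k(x) / Σ_j w_j f_j(x).
Exponential densities:
  p_I = 0.3·e^(−0.3·0.32) = 0.3·e^(−0.0960) = 0.272539
  p_II = 3.1·e^(−3.1·0.32) = 3.1·e^(−0.9920) = 1.14959
Weight by the priors:
  w_I·p_I = 0.65 × 0.272539 = 0.17715
  w_II·p_II = 0.35 × 1.14959 = 0.402355
Marginal: 0.17715 + 0.402355 = 0.579506
P(Component II | x) = 0.402355 / 0.579506 ≈ 0.694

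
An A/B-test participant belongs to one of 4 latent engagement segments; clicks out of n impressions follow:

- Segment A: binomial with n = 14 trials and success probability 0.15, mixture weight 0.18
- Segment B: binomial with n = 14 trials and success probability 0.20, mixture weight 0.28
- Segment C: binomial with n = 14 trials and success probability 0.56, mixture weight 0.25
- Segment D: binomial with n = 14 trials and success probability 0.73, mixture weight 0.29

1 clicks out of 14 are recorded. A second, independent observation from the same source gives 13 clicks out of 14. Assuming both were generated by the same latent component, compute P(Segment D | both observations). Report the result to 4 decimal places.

P(component k | x) = w_k·f_k(x) / marginal(x), where marginal(x) = Σ_j w_j·f_j(x).
Since both observations come from the same component, the likelihood for component k is f_k(x₁)·f_k(x₂).
  f_A = [C(14,1)·0.15^1·0.85^13 = 14·0.15·0.120905 = 0.253902] × [2.31597e-10] = 5.88029e-11
  f_B = [C(14,1)·0.20^1·0.80^13 = 14·0.2·0.0549756 = 0.153932] × [9.17504e-09] = 1.41233e-09
  f_C = [C(14,1)·0.56^1·0.44^13 = 14·0.56·2.31678e-05 = 0.000181636] × [0.00328114] = 5.95972e-07
  f_D = [C(14,1)·0.73^1·0.27^13 = 14·0.73·4.05256e-08 = 4.14171e-07] × [0.0631959] = 2.61739e-08
Unnormalised posteriors:
  w_A·f_A = 0.18 × 5.88029e-11 = 1.05845e-11
  w_B·f_B = 0.28 × 1.41233e-09 = 3.95452e-10
  w_C·f_C = 0.25 × 5.95972e-07 = 1.48993e-07
  w_D·f_D = 0.29 × 2.61739e-08 = 7.59044e-09
Evidence: 1.05845e-11 + 3.95452e-10 + 1.48993e-07 + 7.59044e-09 = 1.56989e-07
P(Segment D | x) = 7.59044e-09 / 1.56989e-07 ≈ 0.0483

0.0483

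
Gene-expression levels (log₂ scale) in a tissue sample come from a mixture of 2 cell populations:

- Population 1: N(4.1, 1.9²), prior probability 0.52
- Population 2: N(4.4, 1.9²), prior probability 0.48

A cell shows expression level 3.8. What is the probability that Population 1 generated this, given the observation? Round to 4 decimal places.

The responsibility of component k is w_k f_k(x) divided by Σ_j w_j f_j(x).
Component likelihoods at x = 3.8:
  p_1 = 0.207369
  p_2 = 0.199757
Prior × likelihood for each component:
  w_1·p_1 = 0.52 × 0.207369 = 0.107832
  w_2·p_2 = 0.48 × 0.199757 = 0.0958833
Marginal: 0.107832 + 0.0958833 = 0.203715
P(Population 1 | x) ≈ 0.5293

0.5293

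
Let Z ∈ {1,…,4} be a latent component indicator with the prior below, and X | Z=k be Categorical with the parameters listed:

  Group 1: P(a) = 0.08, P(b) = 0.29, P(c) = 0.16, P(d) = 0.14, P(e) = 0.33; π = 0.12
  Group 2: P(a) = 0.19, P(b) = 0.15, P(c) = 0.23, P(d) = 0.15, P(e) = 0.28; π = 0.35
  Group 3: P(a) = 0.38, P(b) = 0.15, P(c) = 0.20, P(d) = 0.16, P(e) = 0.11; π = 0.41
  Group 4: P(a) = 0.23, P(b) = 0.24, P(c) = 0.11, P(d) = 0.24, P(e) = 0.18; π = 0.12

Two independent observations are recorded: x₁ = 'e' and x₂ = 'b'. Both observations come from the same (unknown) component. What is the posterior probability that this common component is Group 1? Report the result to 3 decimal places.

By Bayes' theorem, P(k | x) = π_k f_k(x) / Σ_j π_j f_j(x).
Since both observations come from the same component, the likelihood for component k is f_k(x₁)·f_k(x₂).
  L_1 = [0.33] × [0.29] = 0.0957
  L_2 = [0.28] × [0.15] = 0.042
  L_3 = [0.11] × [0.15] = 0.0165
  L_4 = [0.18] × [0.24] = 0.0432
Prior × likelihood for each component:
  π_1·L_1 = 0.12 × 0.0957 = 0.011484
  π_2·L_2 = 0.35 × 0.042 = 0.0147
  π_3·L_3 = 0.41 × 0.0165 = 0.006765
  π_4·L_4 = 0.12 × 0.0432 = 0.005184
Evidence: 0.011484 + 0.0147 + 0.006765 + 0.005184 = 0.038133
P(Group 1 | x₁,x₂) = 0.011484 / 0.038133 ≈ 0.301

0.301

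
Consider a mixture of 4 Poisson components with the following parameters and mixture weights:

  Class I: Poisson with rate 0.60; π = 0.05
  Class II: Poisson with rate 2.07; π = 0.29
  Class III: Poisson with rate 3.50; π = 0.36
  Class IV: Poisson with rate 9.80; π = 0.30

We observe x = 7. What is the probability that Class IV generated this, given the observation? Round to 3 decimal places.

The responsibility of component k is π_k f_k(x) divided by Σ_j π_j f_j(x).
Poisson probabilities:
  L_I = 3.04826e-06
  L_II = 0.0040773
  L_III = 0.0385492
  L_IV = 0.0955138
Multiply by the mixture weights:
  π_I·L_I = 0.05 × 3.04826e-06 = 1.52413e-07
  π_II·L_II = 0.29 × 0.0040773 = 0.00118242
  π_III·L_III = 0.36 × 0.0385492 = 0.0138777
  π_IV·L_IV = 0.30 × 0.0955138 = 0.0286541
Normaliser: 1.52413e-07 + 0.00118242 + 0.0138777 + 0.0286541 = 0.0437144
So the posterior for Class IV is 0.0286541 / 0.0437144 ≈ 0.655.

0.655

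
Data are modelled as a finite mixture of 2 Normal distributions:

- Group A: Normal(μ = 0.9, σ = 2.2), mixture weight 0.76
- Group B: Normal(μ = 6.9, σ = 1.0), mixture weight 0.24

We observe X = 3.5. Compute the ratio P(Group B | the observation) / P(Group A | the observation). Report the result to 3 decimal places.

Posterior odds = (P(Z=i) f_i(x)) / (P(Z=j) f_j(x)); the normalising sum cancels.
Evaluate each component's likelihood at the observed value:
  p_A = 0.0901985
  p_B = 0.00123222
Posterior odds = (P(Z=B)·p_B) / (P(Z=A)·p_A) = (0.24·0.00123222) / (0.76·0.0901985) = 0.000295733 / 0.0685508 ≈ 0.004

0.004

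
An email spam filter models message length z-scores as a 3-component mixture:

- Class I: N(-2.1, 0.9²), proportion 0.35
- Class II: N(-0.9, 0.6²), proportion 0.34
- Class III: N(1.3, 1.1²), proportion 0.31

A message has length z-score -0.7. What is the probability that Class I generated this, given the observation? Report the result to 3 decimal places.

0.164

P(component k | x) = P(Z=k)·f_k(x) / marginal(x), where marginal(x) = Σ_j P(Z=j)·f_j(x).
Component likelihoods at x = -0.7:
  f_I = (1/(0.9·√(2π)))·exp(−(-0.7−-2.1)²/(2·0.9²)) = 0.443269·exp(-1.20988) = 0.132198
  f_II = (1/(0.6·√(2π)))·exp(−(-0.7−-0.9)²/(2·0.6²)) = 0.664904·exp(-0.05556) = 0.628972
  f_III = (1/(1.1·√(2π)))·exp(−(-0.7−1.3)²/(2·1.1²)) = 0.362675·exp(-1.65289) = 0.0694505
Prior × likelihood for each component:
  P(Z=I)·f_I = 0.35 × 0.132198 = 0.0462693
  P(Z=II)·f_II = 0.34 × 0.628972 = 0.21385
  P(Z=III)·f_III = 0.31 × 0.0694505 = 0.0215296
Denominator: 0.0462693 + 0.21385 + 0.0215296 = 0.281649
Responsibility of Class I: 0.0462693 / 0.281649 ≈ 0.164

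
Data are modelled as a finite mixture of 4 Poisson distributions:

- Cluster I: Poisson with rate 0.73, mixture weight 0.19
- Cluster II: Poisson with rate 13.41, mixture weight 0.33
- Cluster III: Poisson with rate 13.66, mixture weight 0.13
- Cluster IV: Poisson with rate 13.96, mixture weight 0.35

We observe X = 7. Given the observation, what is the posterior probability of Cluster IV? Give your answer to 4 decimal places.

The responsibility of component k is π_k f_k(x) divided by Σ_j π_j f_j(x).
Poisson probabilities:
  f_I = e^(−0.73)·0.73^7/7! = 1.05632e-05
  f_II = e^(−13.41)·13.41^7/7! = 0.0232104
  f_III = e^(−13.66)·13.66^7/7! = 0.0205713
  f_IV = e^(−13.96)·13.96^7/7! = 0.0177426
Weight by the priors:
  π_I·f_I = 0.19 × 1.05632e-05 = 2.007e-06
  π_II·f_II = 0.33 × 0.0232104 = 0.00765942
  π_III·f_III = 0.13 × 0.0205713 = 0.00267427
  π_IV·f_IV = 0.35 × 0.0177426 = 0.0062099
Marginal: 2.007e-06 + 0.00765942 + 0.00267427 + 0.0062099 = 0.0165456
Responsibility of Cluster IV: 0.0062099 / 0.0165456 ≈ 0.3753

0.3753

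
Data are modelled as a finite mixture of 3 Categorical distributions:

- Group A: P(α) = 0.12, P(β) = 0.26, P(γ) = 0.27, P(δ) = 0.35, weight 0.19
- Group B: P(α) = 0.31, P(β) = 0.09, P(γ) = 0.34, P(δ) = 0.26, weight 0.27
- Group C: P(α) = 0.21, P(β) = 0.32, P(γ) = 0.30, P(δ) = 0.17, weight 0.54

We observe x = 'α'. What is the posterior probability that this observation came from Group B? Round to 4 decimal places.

P(component k | x) = w_k·f_k(x) / marginal(x), where marginal(x) = Σ_j w_j·f_j(x).
Evaluate each component's likelihood at the observed value:
  p_A = P(α | comp) = 0.12
  p_B = P(α | comp) = 0.31
  p_C = P(α | comp) = 0.21
Prior × likelihood for each component:
  w_A·p_A = 0.19 × 0.12 = 0.0228
  w_B·p_B = 0.27 × 0.31 = 0.0837
  w_C·p_C = 0.54 × 0.21 = 0.1134
Sum: 0.0228 + 0.0837 + 0.1134 = 0.2199
Responsibility of Group B: 0.0837 / 0.2199 ≈ 0.3806

0.3806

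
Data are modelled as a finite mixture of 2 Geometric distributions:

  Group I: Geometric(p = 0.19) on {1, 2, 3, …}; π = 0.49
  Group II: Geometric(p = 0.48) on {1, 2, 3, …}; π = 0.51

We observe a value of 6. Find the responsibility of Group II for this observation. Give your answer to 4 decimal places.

P(component k | x) = π_k·f_k(x) / marginal(x), where marginal(x) = Σ_j π_j·f_j(x).
Component likelihoods at x = 6:
  f_I = 0.0662489
  f_II = 0.0182498
Multiply by the mixture weights:
  π_I·f_I = 0.49 × 0.0662489 = 0.032462
  π_II·f_II = 0.51 × 0.0182498 = 0.00930739
Evidence: 0.032462 + 0.00930739 = 0.0417694
Responsibility of Group II: 0.00930739 / 0.0417694 ≈ 0.2228

0.2228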